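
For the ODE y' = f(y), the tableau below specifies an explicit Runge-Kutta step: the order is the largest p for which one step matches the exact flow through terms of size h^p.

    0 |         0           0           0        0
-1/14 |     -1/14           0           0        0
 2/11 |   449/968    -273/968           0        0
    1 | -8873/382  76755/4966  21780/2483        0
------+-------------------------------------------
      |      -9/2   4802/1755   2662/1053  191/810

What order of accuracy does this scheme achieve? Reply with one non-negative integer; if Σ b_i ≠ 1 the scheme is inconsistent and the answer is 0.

b = (-9/2, 4802/1755, 2662/1053, 191/810)
c = (0, -1/14, 2/11, 1)
Ac = (0, 0, 39/1936, 375/764)
Σ b_i: (-9/2)·1 + 4802/1755·1 + 2662/1053·1 + 191/810·1 = 1 ✓
b·c: 4802/1755·(-1/14) + 2662/1053·2/11 + 191/810·1 = 1/2 ✓
b·c²: 4802/1755·1/196 + 2662/1053·4/121 + 191/810·1 = 1/3 ✓
b·Ac: 2662/1053·39/1936 + 191/810·375/764 = 1/6 ✓
b·c³: 4802/1755·(-1/2744) + 2662/1053·8/1331 + 191/810·1 = 1/4 ✓
b·(c∘Ac): 2662/1053·39/10648 + 191/810·375/764 = 1/8 ✓
b·Ac²: 2662/1053·(-39/27104) + 191/810·3945/10696 = 1/12 ✓
b·A²c: 191/810·135/764 = 1/24 ✓; 4 stages ⇒ order 4.

4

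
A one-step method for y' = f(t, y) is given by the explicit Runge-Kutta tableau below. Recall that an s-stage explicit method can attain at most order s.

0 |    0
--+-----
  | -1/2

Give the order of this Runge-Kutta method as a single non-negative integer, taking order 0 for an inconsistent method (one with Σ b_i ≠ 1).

b = (-1/2)
c = (0)
Σ b_i: (-1/2)·1 = -1/2 ≠ 1 ⇒ order 0.

0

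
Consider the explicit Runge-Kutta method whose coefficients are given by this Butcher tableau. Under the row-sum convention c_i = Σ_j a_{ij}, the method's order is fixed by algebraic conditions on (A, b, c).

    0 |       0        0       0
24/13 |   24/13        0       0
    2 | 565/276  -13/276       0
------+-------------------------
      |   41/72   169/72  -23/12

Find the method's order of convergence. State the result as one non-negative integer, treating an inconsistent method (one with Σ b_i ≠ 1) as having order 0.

b = (41/72, 169/72, -23/12)
c = (0, 24/13, 2)
Ac = (0, 0, -2/23)
Σ b_i: 41/72·1 + 169/72·1 + (-23/12)·1 = 1 ✓
b·c: 169/72·24/13 + (-23/12)·2 = 1/2 ✓
b·c²: 169/72·576/169 + (-23/12)·4 = 1/3 ✓
b·Ac: (-23/12)·(-2/23) = 1/6 ✓; 3 stages ⇒ order 3.

3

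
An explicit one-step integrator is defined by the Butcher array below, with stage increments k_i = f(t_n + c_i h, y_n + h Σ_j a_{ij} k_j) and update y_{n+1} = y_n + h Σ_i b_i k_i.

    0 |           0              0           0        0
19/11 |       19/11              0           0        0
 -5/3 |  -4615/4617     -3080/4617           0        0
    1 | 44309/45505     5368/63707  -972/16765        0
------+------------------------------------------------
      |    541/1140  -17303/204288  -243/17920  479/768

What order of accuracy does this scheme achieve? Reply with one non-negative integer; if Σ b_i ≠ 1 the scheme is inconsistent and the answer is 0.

4

b = (541/1140, -17303/204288, -243/17920, 479/768)
c = (0, 19/11, -5/3, 1)
Ac = (0, 0, -280/243, 116/479)
Σ b_i: 541/1140·1 + (-17303/204288)·1 + (-243/17920)·1 + 479/768·1 = 1 ✓
b·c: (-17303/204288)·19/11 + (-243/17920)·(-5/3) + 479/768·1 = 1/2 ✓
b·c²: (-17303/204288)·361/121 + (-243/17920)·25/9 + 479/768·1 = 1/3 ✓
b·Ac: (-243/17920)·(-280/243) + 479/768·116/479 = 1/6 ✓
b·c³: (-17303/204288)·6859/1331 + (-243/17920)·(-125/27) + 479/768·1 = 1/4 ✓
b·(c∘Ac): (-243/17920)·1400/729 + 479/768·116/479 = 1/8 ✓
b·Ac²: (-243/17920)·(-5320/2673) + 479/768·476/5269 = 1/12 ✓
b·A²c: 479/768·32/479 = 1/24 ✓; 4 stages ⇒ order 4.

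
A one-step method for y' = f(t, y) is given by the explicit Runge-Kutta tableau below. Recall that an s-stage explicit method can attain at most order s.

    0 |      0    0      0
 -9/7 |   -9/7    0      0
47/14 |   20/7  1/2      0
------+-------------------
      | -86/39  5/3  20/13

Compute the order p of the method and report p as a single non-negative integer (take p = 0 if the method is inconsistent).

b = (-86/39, 5/3, 20/13)
c = (0, -9/7, 47/14)
Ac = (0, 0, -9/14)
Σ b_i: (-86/39)·1 + 5/3·1 + 20/13·1 = 1 ✓
b·c: 5/3·(-9/7) + 20/13·47/14 = 275/91 ≠ 1/2 ⇒ order 1.

1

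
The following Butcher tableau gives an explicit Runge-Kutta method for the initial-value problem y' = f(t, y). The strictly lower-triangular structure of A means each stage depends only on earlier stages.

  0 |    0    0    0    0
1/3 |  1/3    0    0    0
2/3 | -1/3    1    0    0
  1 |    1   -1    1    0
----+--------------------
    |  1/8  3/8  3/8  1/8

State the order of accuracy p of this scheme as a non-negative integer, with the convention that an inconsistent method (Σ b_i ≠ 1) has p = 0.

4

b = (1/8, 3/8, 3/8, 1/8)
c = (0, 1/3, 2/3, 1)
Ac = (0, 0, 1/3, 1/3)
Σ b_i: 1/8·1 + 3/8·1 + 3/8·1 + 1/8·1 = 1 ✓
b·c: 3/8·1/3 + 3/8·2/3 + 1/8·1 = 1/2 ✓
b·c²: 3/8·1/9 + 3/8·4/9 + 1/8·1 = 1/3 ✓
b·Ac: 3/8·1/3 + 1/8·1/3 = 1/6 ✓
b·c³: 3/8·1/27 + 3/8·8/27 + 1/8·1 = 1/4 ✓
b·(c∘Ac): 3/8·2/9 + 1/8·1/3 = 1/8 ✓
b·Ac²: 3/8·1/9 + 1/8·1/3 = 1/12 ✓
b·A²c: 1/8·1/3 = 1/24 ✓; 4 stages ⇒ order 4.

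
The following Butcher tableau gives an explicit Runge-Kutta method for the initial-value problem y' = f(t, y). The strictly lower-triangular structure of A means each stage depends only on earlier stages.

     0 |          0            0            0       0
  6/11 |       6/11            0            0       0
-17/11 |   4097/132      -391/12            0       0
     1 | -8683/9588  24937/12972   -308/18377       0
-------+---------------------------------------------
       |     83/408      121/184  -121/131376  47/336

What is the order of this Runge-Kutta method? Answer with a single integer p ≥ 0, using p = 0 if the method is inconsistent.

b = (83/408, 121/184, -121/131376, 47/336)
c = (0, 6/11, -17/11, 1)
Ac = (0, 0, -391/22, 101/94)
Σ b_i: 83/408·1 + 121/184·1 + (-121/131376)·1 + 47/336·1 = 1 ✓
b·c: 121/184·6/11 + (-121/131376)·(-17/11) + 47/336·1 = 1/2 ✓
b·c²: 121/184·36/121 + (-121/131376)·289/121 + 47/336·1 = 1/3 ✓
b·Ac: (-121/131376)·(-391/22) + 47/336·101/94 = 1/6 ✓
b·c³: 121/184·216/1331 + (-121/131376)·(-4913/1331) + 47/336·1 = 1/4 ✓
b·(c∘Ac): (-121/131376)·6647/242 + 47/336·101/94 = 1/8 ✓
b·Ac²: (-121/131376)·(-1173/121) + 47/336·25/47 = 1/12 ✓
b·A²c: 47/336·14/47 = 1/24 ✓; 4 stages ⇒ order 4.

4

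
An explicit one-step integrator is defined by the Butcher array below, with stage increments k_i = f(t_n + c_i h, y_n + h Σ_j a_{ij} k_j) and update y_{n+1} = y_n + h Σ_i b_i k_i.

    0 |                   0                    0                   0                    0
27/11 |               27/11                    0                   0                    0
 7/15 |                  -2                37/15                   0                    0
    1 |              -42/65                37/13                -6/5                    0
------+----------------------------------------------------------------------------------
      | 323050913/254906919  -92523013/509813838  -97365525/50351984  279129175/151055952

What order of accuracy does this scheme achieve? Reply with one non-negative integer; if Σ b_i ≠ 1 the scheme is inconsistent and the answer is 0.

3

b = (323050913/254906919, -92523013/509813838, -97365525/50351984, 279129175/151055952)
c = (0, 27/11, 7/15, 1)
Ac = (0, 0, 333/55, 22973/3575)
Σ b_i: 323050913/254906919·1 + (-92523013/509813838)·1 + (-97365525/50351984)·1 + 279129175/151055952·1 = 1 ✓
b·c: (-92523013/509813838)·27/11 + (-97365525/50351984)·7/15 + 279129175/151055952·1 = 1/2 ✓
b·c²: (-92523013/509813838)·729/121 + (-97365525/50351984)·49/225 + 279129175/151055952·1 = 1/3 ✓
b·Ac: (-97365525/50351984)·333/55 + 279129175/151055952·22973/3575 = 1/6 ✓
b·c³: (-92523013/509813838)·19683/1331 + (-97365525/50351984)·343/3375 + 279129175/151055952·1 = -3216708197/3115529010 ≠ 1/4 ⇒ order 3.
b·(c∘Ac): (-97365525/50351984)·777/275 + 279129175/151055952·22973/3575 = 665762891/103850967 ≠ 1/8
b·Ac²: (-97365525/50351984)·8991/605 + 279129175/151055952·9960721/589875 = 7683340453/3115529010 ≠ 1/12
b·A²c: 279129175/151055952·(-1998/275) = -3718000611/276935912 ≠ 1/24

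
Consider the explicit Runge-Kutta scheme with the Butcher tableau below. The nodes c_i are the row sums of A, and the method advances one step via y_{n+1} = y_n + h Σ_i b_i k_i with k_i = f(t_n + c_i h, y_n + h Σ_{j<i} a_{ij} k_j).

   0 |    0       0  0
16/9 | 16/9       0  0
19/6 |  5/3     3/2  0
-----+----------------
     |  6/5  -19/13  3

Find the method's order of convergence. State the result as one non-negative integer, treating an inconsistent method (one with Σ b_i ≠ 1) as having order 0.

0

b = (6/5, -19/13, 3)
c = (0, 16/9, 19/6)
Ac = (0, 0, 8/3)
Σ b_i: 6/5·1 + (-19/13)·1 + 3·1 = 178/65 ≠ 1 ⇒ order 0.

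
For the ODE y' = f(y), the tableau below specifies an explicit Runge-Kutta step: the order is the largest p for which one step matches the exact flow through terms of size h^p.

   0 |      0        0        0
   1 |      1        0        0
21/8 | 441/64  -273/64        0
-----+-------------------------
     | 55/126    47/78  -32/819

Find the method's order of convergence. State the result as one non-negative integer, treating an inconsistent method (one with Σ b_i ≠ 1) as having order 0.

b = (55/126, 47/78, -32/819)
c = (0, 1, 21/8)
Ac = (0, 0, -273/64)
Σ b_i: 55/126·1 + 47/78·1 + (-32/819)·1 = 1 ✓
b·c: 47/78·1 + (-32/819)·21/8 = 1/2 ✓
b·c²: 47/78·1 + (-32/819)·441/64 = 1/3 ✓
b·Ac: (-32/819)·(-273/64) = 1/6 ✓; 3 stages ⇒ order 3.

3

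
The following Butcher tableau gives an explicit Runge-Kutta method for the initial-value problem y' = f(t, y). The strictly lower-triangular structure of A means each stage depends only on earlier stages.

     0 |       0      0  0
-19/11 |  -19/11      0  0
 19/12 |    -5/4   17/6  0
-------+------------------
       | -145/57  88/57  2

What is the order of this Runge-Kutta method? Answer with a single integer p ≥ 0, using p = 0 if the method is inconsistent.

2

b = (-145/57, 88/57, 2)
c = (0, -19/11, 19/12)
Ac = (0, 0, -323/66)
Σ b_i: (-145/57)·1 + 88/57·1 + 2·1 = 1 ✓
b·c: 88/57·(-19/11) + 2·19/12 = 1/2 ✓
b·c²: 88/57·361/121 + 2·361/144 = 7619/792 ≠ 1/3 ⇒ order 2.
b·Ac: 2·(-323/66) = -323/33 ≠ 1/6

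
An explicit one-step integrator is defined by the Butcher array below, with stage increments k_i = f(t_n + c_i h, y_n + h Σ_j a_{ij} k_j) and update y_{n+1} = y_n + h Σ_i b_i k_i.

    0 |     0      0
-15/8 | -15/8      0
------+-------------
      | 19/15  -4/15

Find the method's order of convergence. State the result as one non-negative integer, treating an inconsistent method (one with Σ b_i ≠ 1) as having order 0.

2

b = (19/15, -4/15)
c = (0, -15/8)
Σ b_i: 19/15·1 + (-4/15)·1 = 1 ✓
b·c: (-4/15)·(-15/8) = 1/2 ✓; 2 stages ⇒ order 2.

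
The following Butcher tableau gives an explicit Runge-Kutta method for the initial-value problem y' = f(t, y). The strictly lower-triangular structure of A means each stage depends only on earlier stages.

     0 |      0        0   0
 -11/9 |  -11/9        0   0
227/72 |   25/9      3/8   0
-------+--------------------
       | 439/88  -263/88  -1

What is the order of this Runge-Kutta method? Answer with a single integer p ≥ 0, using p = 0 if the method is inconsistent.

b = (439/88, -263/88, -1)
c = (0, -11/9, 227/72)
Ac = (0, 0, -11/24)
Σ b_i: 439/88·1 + (-263/88)·1 + (-1)·1 = 1 ✓
b·c: (-263/88)·(-11/9) + (-1)·227/72 = 1/2 ✓
b·c²: (-263/88)·121/81 + (-1)·51529/5184 = -8297/576 ≠ 1/3 ⇒ order 2.
b·Ac: (-1)·(-11/24) = 11/24 ≠ 1/6

2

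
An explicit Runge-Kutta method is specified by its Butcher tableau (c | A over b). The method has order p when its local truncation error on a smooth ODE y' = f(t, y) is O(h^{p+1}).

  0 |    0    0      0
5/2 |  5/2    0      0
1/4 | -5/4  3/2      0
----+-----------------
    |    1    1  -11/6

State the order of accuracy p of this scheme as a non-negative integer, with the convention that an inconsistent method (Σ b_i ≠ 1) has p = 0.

0

b = (1, 1, -11/6)
c = (0, 5/2, 1/4)
Ac = (0, 0, 15/4)
Σ b_i: 1·1 + 1·1 + (-11/6)·1 = 1/6 ≠ 1 ⇒ order 0.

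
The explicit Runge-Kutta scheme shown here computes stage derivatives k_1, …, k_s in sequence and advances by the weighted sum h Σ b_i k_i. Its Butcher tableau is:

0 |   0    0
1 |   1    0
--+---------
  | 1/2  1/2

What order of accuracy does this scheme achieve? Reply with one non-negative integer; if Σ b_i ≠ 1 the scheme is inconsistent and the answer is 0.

2

b = (1/2, 1/2)
c = (0, 1)
Σ b_i: 1/2·1 + 1/2·1 = 1 ✓
b·c: 1/2·1 = 1/2 ✓; 2 stages ⇒ order 2.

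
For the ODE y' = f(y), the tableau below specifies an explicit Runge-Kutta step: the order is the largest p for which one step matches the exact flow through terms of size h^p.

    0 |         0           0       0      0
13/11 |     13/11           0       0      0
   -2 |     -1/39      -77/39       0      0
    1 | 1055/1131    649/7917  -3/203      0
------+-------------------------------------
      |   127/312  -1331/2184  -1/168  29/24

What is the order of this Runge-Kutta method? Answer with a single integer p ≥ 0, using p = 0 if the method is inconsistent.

4

b = (127/312, -1331/2184, -1/168, 29/24)
c = (0, 13/11, -2, 1)
Ac = (0, 0, -7/3, 11/87)
Σ b_i: 127/312·1 + (-1331/2184)·1 + (-1/168)·1 + 29/24·1 = 1 ✓
b·c: (-1331/2184)·13/11 + (-1/168)·(-2) + 29/24·1 = 1/2 ✓
b·c²: (-1331/2184)·169/121 + (-1/168)·4 + 29/24·1 = 1/3 ✓
b·Ac: (-1/168)·(-7/3) + 29/24·11/87 = 1/6 ✓
b·c³: (-1331/2184)·2197/1331 + (-1/168)·(-8) + 29/24·1 = 1/4 ✓
b·(c∘Ac): (-1/168)·14/3 + 29/24·11/87 = 1/8 ✓
b·Ac²: (-1/168)·(-91/33) + 29/24·53/957 = 1/12 ✓
b·A²c: 29/24·1/29 = 1/24 ✓; 4 stages ⇒ order 4.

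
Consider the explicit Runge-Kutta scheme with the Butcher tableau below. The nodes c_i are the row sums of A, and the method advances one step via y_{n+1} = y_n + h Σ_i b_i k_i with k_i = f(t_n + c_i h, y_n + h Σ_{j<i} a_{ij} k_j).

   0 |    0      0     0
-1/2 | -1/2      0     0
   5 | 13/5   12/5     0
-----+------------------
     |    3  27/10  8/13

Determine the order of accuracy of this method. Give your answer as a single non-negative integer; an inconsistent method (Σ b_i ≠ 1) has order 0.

b = (3, 27/10, 8/13)
c = (0, -1/2, 5)
Ac = (0, 0, -6/5)
Σ b_i: 3·1 + 27/10·1 + 8/13·1 = 821/130 ≠ 1 ⇒ order 0.

0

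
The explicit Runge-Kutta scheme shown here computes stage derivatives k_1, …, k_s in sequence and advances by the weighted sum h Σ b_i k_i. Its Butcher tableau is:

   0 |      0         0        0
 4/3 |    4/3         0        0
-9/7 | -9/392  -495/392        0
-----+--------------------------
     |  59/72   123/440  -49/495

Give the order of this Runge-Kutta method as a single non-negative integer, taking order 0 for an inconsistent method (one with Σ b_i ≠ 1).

b = (59/72, 123/440, -49/495)
c = (0, 4/3, -9/7)
Ac = (0, 0, -165/98)
Σ b_i: 59/72·1 + 123/440·1 + (-49/495)·1 = 1 ✓
b·c: 123/440·4/3 + (-49/495)·(-9/7) = 1/2 ✓
b·c²: 123/440·16/9 + (-49/495)·81/49 = 1/3 ✓
b·Ac: (-49/495)·(-165/98) = 1/6 ✓; 3 stages ⇒ order 3.

3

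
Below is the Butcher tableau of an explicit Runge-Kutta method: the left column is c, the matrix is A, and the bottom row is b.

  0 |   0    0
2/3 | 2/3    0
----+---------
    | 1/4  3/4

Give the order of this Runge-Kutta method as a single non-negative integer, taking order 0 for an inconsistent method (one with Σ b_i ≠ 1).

2

b = (1/4, 3/4)
c = (0, 2/3)
Σ b_i: 1/4·1 + 3/4·1 = 1 ✓
b·c: 3/4·2/3 = 1/2 ✓; 2 stages ⇒ order 2.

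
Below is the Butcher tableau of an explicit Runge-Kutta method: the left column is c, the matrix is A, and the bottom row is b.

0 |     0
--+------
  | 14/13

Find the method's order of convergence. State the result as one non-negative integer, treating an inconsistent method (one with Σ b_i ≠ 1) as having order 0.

b = (14/13)
c = (0)
Σ b_i: 14/13·1 = 14/13 ≠ 1 ⇒ order 0.

0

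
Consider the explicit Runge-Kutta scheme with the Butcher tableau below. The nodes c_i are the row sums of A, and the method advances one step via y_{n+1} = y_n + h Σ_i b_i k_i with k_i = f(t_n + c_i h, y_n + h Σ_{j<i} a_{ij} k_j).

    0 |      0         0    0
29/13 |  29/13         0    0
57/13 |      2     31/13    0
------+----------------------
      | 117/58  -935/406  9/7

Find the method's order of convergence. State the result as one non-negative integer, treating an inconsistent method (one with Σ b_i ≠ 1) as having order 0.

b = (117/58, -935/406, 9/7)
c = (0, 29/13, 57/13)
Ac = (0, 0, 899/169)
Σ b_i: 117/58·1 + (-935/406)·1 + 9/7·1 = 1 ✓
b·c: (-935/406)·29/13 + 9/7·57/13 = 1/2 ✓
b·c²: (-935/406)·841/169 + 9/7·3249/169 = 4481/338 ≠ 1/3 ⇒ order 2.
b·Ac: 9/7·899/169 = 8091/1183 ≠ 1/6

2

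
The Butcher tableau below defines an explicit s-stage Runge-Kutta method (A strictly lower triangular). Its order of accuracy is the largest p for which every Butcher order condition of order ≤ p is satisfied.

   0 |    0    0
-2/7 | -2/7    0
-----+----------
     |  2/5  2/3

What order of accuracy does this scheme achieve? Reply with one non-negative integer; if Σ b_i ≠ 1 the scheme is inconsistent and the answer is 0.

0

b = (2/5, 2/3)
c = (0, -2/7)
Σ b_i: 2/5·1 + 2/3·1 = 16/15 ≠ 1 ⇒ order 0.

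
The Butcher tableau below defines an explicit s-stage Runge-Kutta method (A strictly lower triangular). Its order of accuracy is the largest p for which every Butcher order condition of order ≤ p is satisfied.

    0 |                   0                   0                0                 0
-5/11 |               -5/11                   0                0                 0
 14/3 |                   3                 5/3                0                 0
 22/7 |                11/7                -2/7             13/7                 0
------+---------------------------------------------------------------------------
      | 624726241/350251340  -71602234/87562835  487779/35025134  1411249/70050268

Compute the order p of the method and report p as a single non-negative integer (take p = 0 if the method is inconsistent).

3

b = (624726241/350251340, -71602234/87562835, 487779/35025134, 1411249/70050268)
c = (0, -5/11, 14/3, 22/7)
Ac = (0, 0, -25/33, 2032/231)
Σ b_i: 624726241/350251340·1 + (-71602234/87562835)·1 + 487779/35025134·1 + 1411249/70050268·1 = 1 ✓
b·c: (-71602234/87562835)·(-5/11) + 487779/35025134·14/3 + 1411249/70050268·22/7 = 1/2 ✓
b·c²: (-71602234/87562835)·25/121 + 487779/35025134·196/9 + 1411249/70050268·484/49 = 1/3 ✓
b·Ac: 487779/35025134·(-25/33) + 1411249/70050268·2032/231 = 1/6 ✓
b·c³: (-71602234/87562835)·(-125/1331) + 487779/35025134·2744/27 + 1411249/70050268·10648/343 = 25699145380/12136208931 ≠ 1/4 ⇒ order 3.
b·(c∘Ac): 487779/35025134·(-350/99) + 1411249/70050268·4064/147 = 293426201/577914711 ≠ 1/8
b·Ac²: 487779/35025134·125/363 + 1411249/70050268·307858/7623 = 1418912774/1733744133 ≠ 1/12
b·A²c: 1411249/70050268·(-325/231) = -65522275/2311658844 ≠ 1/24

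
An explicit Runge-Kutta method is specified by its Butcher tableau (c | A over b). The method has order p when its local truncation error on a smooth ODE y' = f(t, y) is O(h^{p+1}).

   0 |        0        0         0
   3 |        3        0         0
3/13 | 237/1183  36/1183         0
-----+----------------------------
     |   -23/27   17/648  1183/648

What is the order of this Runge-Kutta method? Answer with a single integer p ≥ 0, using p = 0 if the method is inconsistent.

b = (-23/27, 17/648, 1183/648)
c = (0, 3, 3/13)
Ac = (0, 0, 108/1183)
Σ b_i: (-23/27)·1 + 17/648·1 + 1183/648·1 = 1 ✓
b·c: 17/648·3 + 1183/648·3/13 = 1/2 ✓
b·c²: 17/648·9 + 1183/648·9/169 = 1/3 ✓
b·Ac: 1183/648·108/1183 = 1/6 ✓; 3 stages ⇒ order 3.

3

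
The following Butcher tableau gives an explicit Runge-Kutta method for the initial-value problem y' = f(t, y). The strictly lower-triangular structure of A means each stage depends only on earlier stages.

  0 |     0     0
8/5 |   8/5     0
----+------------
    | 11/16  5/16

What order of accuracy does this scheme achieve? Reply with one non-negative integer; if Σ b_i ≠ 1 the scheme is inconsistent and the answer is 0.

2

b = (11/16, 5/16)
c = (0, 8/5)
Σ b_i: 11/16·1 + 5/16·1 = 1 ✓
b·c: 5/16·8/5 = 1/2 ✓; 2 stages ⇒ order 2.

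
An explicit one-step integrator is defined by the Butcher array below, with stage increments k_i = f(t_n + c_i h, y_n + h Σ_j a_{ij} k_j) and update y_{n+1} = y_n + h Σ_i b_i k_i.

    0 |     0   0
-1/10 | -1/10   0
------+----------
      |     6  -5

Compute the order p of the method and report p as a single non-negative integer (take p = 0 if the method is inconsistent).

2

b = (6, -5)
c = (0, -1/10)
Σ b_i: 6·1 + (-5)·1 = 1 ✓
b·c: (-5)·(-1/10) = 1/2 ✓; 2 stages ⇒ order 2.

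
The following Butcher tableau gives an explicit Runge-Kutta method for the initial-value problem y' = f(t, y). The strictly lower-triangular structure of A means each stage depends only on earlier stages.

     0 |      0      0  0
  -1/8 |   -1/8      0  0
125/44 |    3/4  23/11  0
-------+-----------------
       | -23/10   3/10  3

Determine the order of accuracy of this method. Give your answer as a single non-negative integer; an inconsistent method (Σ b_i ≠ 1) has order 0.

b = (-23/10, 3/10, 3)
c = (0, -1/8, 125/44)
Ac = (0, 0, -23/88)
Σ b_i: (-23/10)·1 + 3/10·1 + 3·1 = 1 ✓
b·c: 3/10·(-1/8) + 3·125/44 = 7467/880 ≠ 1/2 ⇒ order 1.

1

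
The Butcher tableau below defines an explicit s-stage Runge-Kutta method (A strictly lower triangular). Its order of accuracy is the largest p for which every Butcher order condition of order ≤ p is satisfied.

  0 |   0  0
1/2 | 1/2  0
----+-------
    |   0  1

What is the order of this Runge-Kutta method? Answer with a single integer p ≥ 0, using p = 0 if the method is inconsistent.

b = (0, 1)
c = (0, 1/2)
Σ b_i: 1·1 = 1 ✓
b·c: 1·1/2 = 1/2 ✓; 2 stages ⇒ order 2.

2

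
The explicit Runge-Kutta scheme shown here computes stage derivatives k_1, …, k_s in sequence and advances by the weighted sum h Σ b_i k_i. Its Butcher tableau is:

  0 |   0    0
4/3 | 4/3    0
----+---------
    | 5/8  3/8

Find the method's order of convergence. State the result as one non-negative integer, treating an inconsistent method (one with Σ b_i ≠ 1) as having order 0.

b = (5/8, 3/8)
c = (0, 4/3)
Σ b_i: 5/8·1 + 3/8·1 = 1 ✓
b·c: 3/8·4/3 = 1/2 ✓; 2 stages ⇒ order 2.

2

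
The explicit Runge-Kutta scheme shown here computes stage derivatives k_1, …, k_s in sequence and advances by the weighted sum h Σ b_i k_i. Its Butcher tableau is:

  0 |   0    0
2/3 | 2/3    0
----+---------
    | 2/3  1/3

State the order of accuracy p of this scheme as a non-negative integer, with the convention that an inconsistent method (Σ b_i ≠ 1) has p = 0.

b = (2/3, 1/3)
c = (0, 2/3)
Σ b_i: 2/3·1 + 1/3·1 = 1 ✓
b·c: 1/3·2/3 = 2/9 ≠ 1/2 ⇒ order 1.

1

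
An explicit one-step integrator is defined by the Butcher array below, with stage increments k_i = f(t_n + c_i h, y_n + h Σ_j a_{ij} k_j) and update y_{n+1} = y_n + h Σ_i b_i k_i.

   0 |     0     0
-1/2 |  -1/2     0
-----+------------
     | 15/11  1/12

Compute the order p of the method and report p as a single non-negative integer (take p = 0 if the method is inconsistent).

0

b = (15/11, 1/12)
c = (0, -1/2)
Σ b_i: 15/11·1 + 1/12·1 = 191/132 ≠ 1 ⇒ order 0.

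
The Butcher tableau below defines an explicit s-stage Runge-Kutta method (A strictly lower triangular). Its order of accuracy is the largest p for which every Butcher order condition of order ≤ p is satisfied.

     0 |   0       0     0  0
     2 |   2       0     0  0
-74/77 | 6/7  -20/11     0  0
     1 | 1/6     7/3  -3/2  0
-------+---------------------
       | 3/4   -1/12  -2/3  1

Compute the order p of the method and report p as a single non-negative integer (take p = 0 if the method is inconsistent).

b = (3/4, -1/12, -2/3, 1)
c = (0, 2, -74/77, 1)
Ac = (0, 0, -40/11, 1411/231)
Σ b_i: 3/4·1 + (-1/12)·1 + (-2/3)·1 + 1·1 = 1 ✓
b·c: (-1/12)·2 + (-2/3)·(-74/77) + 1·1 = 227/154 ≠ 1/2 ⇒ order 1.

1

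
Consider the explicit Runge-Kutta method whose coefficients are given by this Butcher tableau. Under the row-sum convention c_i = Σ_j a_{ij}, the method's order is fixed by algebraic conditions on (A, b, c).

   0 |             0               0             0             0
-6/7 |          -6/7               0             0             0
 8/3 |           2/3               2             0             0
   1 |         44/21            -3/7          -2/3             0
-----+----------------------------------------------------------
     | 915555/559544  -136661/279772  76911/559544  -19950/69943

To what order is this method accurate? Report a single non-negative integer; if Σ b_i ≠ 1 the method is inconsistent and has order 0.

b = (915555/559544, -136661/279772, 76911/559544, -19950/69943)
c = (0, -6/7, 8/3, 1)
Ac = (0, 0, -12/7, -622/441)
Σ b_i: 915555/559544·1 + (-136661/279772)·1 + 76911/559544·1 + (-19950/69943)·1 = 1 ✓
b·c: (-136661/279772)·(-6/7) + 76911/559544·8/3 + (-19950/69943)·1 = 1/2 ✓
b·c²: (-136661/279772)·36/49 + 76911/559544·64/9 + (-19950/69943)·1 = 1/3 ✓
b·Ac: 76911/559544·(-12/7) + (-19950/69943)·(-622/441) = 1/6 ✓
b·c³: (-136661/279772)·(-216/343) + 76911/559544·512/27 + (-19950/69943)·1 = 11583980/4406409 ≠ 1/4 ⇒ order 3.
b·(c∘Ac): 76911/559544·(-32/7) + (-19950/69943)·(-622/441) = -332032/1468803 ≠ 1/8
b·Ac²: 76911/559544·72/49 + (-19950/69943)·(-46820/9261) = 7244113/4406409 ≠ 1/12
b·A²c: (-19950/69943)·8/7 = -22800/69943 ≠ 1/24

3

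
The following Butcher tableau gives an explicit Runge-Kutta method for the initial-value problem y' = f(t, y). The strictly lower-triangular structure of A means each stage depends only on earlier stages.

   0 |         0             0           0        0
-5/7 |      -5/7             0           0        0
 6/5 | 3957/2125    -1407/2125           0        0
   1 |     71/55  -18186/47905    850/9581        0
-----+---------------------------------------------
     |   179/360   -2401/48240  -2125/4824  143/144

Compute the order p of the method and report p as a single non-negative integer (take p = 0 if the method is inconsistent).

4

b = (179/360, -2401/48240, -2125/4824, 143/144)
c = (0, -5/7, 6/5, 1)
Ac = (0, 0, 201/425, 54/143)
Σ b_i: 179/360·1 + (-2401/48240)·1 + (-2125/4824)·1 + 143/144·1 = 1 ✓
b·c: (-2401/48240)·(-5/7) + (-2125/4824)·6/5 + 143/144·1 = 1/2 ✓
b·c²: (-2401/48240)·25/49 + (-2125/4824)·36/25 + 143/144·1 = 1/3 ✓
b·Ac: (-2125/4824)·201/425 + 143/144·54/143 = 1/6 ✓
b·c³: (-2401/48240)·(-125/343) + (-2125/4824)·216/125 + 143/144·1 = 1/4 ✓
b·(c∘Ac): (-2125/4824)·1206/2125 + 143/144·54/143 = 1/8 ✓
b·Ac²: (-2125/4824)·(-201/595) + 143/144·(-6/91) = 1/12 ✓
b·A²c: 143/144·6/143 = 1/24 ✓; 4 stages ⇒ order 4.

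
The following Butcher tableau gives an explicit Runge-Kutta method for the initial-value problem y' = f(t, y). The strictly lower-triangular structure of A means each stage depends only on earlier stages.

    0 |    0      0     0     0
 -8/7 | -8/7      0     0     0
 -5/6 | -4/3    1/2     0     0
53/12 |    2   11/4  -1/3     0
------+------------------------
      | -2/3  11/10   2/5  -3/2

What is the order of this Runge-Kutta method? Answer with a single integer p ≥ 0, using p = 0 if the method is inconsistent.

b = (-2/3, 11/10, 2/5, -3/2)
c = (0, -8/7, -5/6, 53/12)
Ac = (0, 0, -4/7, -361/126)
Σ b_i: (-2/3)·1 + 11/10·1 + 2/5·1 + (-3/2)·1 = -2/3 ≠ 1 ⇒ order 0.

0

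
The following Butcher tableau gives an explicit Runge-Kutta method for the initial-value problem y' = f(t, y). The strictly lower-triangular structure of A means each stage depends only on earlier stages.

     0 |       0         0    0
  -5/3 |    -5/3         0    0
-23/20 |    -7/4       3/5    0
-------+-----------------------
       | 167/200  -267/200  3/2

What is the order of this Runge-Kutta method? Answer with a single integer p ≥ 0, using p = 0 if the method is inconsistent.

b = (167/200, -267/200, 3/2)
c = (0, -5/3, -23/20)
Ac = (0, 0, -1)
Σ b_i: 167/200·1 + (-267/200)·1 + 3/2·1 = 1 ✓
b·c: (-267/200)·(-5/3) + 3/2·(-23/20) = 1/2 ✓
b·c²: (-267/200)·25/9 + 3/2·529/400 = -4139/2400 ≠ 1/3 ⇒ order 2.
b·Ac: 3/2·(-1) = -3/2 ≠ 1/6

2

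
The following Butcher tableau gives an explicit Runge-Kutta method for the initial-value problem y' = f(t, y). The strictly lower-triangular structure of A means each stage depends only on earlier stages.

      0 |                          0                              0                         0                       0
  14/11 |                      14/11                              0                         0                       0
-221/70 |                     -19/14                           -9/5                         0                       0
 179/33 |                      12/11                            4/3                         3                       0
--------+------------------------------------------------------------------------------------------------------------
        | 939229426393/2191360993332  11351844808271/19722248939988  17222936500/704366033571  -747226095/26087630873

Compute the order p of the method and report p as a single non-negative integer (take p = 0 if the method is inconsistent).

b = (939229426393/2191360993332, 11351844808271/19722248939988, 17222936500/704366033571, -747226095/26087630873)
c = (0, 14/11, -221/70, 179/33)
Ac = (0, 0, -126/55, -17959/2310)
Σ b_i: 939229426393/2191360993332·1 + 11351844808271/19722248939988·1 + 17222936500/704366033571·1 + (-747226095/26087630873)·1 = 1 ✓
b·c: 11351844808271/19722248939988·14/11 + 17222936500/704366033571·(-221/70) + (-747226095/26087630873)·179/33 = 1/2 ✓
b·c²: 11351844808271/19722248939988·196/121 + 17222936500/704366033571·48841/4900 + (-747226095/26087630873)·32041/1089 = 1/3 ✓
b·Ac: 17222936500/704366033571·(-126/55) + (-747226095/26087630873)·(-17959/2310) = 1/6 ✓
b·c³: 11351844808271/19722248939988·2744/1331 + 17222936500/704366033571·(-10793861/343000) + (-747226095/26087630873)·5735339/35937 = -1652212368904705/397732020289758 ≠ 1/4 ⇒ order 3.
b·(c∘Ac): 17222936500/704366033571·1989/275 + (-747226095/26087630873)·(-3214661/76230) = 2384223236609/1721783637618 ≠ 1/8
b·Ac²: 17222936500/704366033571·(-1764/605) + (-747226095/26087630873)·57029449/1778700 = -119278114595303/120524854633260 ≠ 1/12
b·A²c: (-747226095/26087630873)·(-378/55) = 5135481162/26087630873 ≠ 1/24

3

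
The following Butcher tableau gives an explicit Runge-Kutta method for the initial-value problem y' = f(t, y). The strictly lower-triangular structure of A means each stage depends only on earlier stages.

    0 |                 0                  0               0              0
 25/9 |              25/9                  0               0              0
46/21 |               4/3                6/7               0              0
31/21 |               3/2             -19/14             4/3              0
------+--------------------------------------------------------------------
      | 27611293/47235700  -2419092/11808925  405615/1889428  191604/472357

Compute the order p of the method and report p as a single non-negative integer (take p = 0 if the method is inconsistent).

3

b = (27611293/47235700, -2419092/11808925, 405615/1889428, 191604/472357)
c = (0, 25/9, 46/21, 31/21)
Ac = (0, 0, 50/21, -107/126)
Σ b_i: 27611293/47235700·1 + (-2419092/11808925)·1 + 405615/1889428·1 + 191604/472357·1 = 1 ✓
b·c: (-2419092/11808925)·25/9 + 405615/1889428·46/21 + 191604/472357·31/21 = 1/2 ✓
b·c²: (-2419092/11808925)·625/81 + 405615/1889428·2116/441 + 191604/472357·961/441 = 1/3 ✓
b·Ac: 405615/1889428·50/21 + 191604/472357·(-107/126) = 1/6 ✓
b·c³: (-2419092/11808925)·15625/729 + 405615/1889428·97336/9261 + 191604/472357·29791/9261 = -518404618/624928311 ≠ 1/4 ⇒ order 3.
b·(c∘Ac): 405615/1889428·2300/441 + 191604/472357·(-3317/2646) = 18186221/29758491 ≠ 1/8
b·Ac²: 405615/1889428·1250/189 + 191604/472357·(-32341/7938) = -41569909/178550946 ≠ 1/12
b·A²c: 191604/472357·200/63 = 1824800/1417071 ≠ 1/24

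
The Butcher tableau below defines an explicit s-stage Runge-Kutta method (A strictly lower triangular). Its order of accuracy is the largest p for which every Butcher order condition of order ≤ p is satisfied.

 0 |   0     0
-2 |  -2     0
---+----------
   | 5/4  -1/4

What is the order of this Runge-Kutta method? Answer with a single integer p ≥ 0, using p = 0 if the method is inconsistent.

2

b = (5/4, -1/4)
c = (0, -2)
Σ b_i: 5/4·1 + (-1/4)·1 = 1 ✓
b·c: (-1/4)·(-2) = 1/2 ✓; 2 stages ⇒ order 2.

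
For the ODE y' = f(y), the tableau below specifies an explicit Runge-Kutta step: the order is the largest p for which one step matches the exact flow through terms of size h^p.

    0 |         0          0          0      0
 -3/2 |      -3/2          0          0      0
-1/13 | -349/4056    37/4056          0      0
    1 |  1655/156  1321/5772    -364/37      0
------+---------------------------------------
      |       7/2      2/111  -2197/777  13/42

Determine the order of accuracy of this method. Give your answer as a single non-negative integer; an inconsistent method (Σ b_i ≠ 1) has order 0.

b = (7/2, 2/111, -2197/777, 13/42)
c = (0, -3/2, -1/13, 1)
Ac = (0, 0, -37/2704, 43/104)
Σ b_i: 7/2·1 + 2/111·1 + (-2197/777)·1 + 13/42·1 = 1 ✓
b·c: 2/111·(-3/2) + (-2197/777)·(-1/13) + 13/42·1 = 1/2 ✓
b·c²: 2/111·9/4 + (-2197/777)·1/169 + 13/42·1 = 1/3 ✓
b·Ac: (-2197/777)·(-37/2704) + 13/42·43/104 = 1/6 ✓
b·c³: 2/111·(-27/8) + (-2197/777)·(-1/2197) + 13/42·1 = 1/4 ✓
b·(c∘Ac): (-2197/777)·37/35152 + 13/42·43/104 = 1/8 ✓
b·Ac²: (-2197/777)·111/5408 + 13/42·95/208 = 1/12 ✓
b·A²c: 13/42·7/52 = 1/24 ✓; 4 stages ⇒ order 4.

4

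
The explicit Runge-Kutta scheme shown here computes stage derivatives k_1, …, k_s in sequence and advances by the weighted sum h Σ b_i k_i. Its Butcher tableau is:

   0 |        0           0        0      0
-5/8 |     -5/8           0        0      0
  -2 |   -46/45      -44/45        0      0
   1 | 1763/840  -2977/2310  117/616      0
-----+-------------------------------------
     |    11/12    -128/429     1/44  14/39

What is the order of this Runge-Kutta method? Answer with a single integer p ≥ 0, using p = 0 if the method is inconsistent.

b = (11/12, -128/429, 1/44, 14/39)
c = (0, -5/8, -2, 1)
Ac = (0, 0, 11/18, 143/336)
Σ b_i: 11/12·1 + (-128/429)·1 + 1/44·1 + 14/39·1 = 1 ✓
b·c: (-128/429)·(-5/8) + 1/44·(-2) + 14/39·1 = 1/2 ✓
b·c²: (-128/429)·25/64 + 1/44·4 + 14/39·1 = 1/3 ✓
b·Ac: 1/44·11/18 + 14/39·143/336 = 1/6 ✓
b·c³: (-128/429)·(-125/512) + 1/44·(-8) + 14/39·1 = 1/4 ✓
b·(c∘Ac): 1/44·(-11/9) + 14/39·143/336 = 1/8 ✓
b·Ac²: 1/44·(-55/144) + 14/39·689/2688 = 1/12 ✓
b·A²c: 14/39·13/112 = 1/24 ✓; 4 stages ⇒ order 4.

4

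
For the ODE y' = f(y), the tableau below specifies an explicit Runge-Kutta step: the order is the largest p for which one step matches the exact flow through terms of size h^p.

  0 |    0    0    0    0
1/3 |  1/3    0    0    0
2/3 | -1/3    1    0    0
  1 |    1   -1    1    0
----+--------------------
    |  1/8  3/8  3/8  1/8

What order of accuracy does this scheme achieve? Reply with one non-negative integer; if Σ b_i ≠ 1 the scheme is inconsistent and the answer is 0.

4

b = (1/8, 3/8, 3/8, 1/8)
c = (0, 1/3, 2/3, 1)
Ac = (0, 0, 1/3, 1/3)
Σ b_i: 1/8·1 + 3/8·1 + 3/8·1 + 1/8·1 = 1 ✓
b·c: 3/8·1/3 + 3/8·2/3 + 1/8·1 = 1/2 ✓
b·c²: 3/8·1/9 + 3/8·4/9 + 1/8·1 = 1/3 ✓
b·Ac: 3/8·1/3 + 1/8·1/3 = 1/6 ✓
b·c³: 3/8·1/27 + 3/8·8/27 + 1/8·1 = 1/4 ✓
b·(c∘Ac): 3/8·2/9 + 1/8·1/3 = 1/8 ✓
b·Ac²: 3/8·1/9 + 1/8·1/3 = 1/12 ✓
b·A²c: 1/8·1/3 = 1/24 ✓; 4 stages ⇒ order 4.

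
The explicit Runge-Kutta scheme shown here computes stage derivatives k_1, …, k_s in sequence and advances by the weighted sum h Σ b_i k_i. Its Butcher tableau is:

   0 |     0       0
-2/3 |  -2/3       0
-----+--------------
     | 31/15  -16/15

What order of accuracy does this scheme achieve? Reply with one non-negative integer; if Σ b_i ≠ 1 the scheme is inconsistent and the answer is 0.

1

b = (31/15, -16/15)
c = (0, -2/3)
Σ b_i: 31/15·1 + (-16/15)·1 = 1 ✓
b·c: (-16/15)·(-2/3) = 32/45 ≠ 1/2 ⇒ order 1.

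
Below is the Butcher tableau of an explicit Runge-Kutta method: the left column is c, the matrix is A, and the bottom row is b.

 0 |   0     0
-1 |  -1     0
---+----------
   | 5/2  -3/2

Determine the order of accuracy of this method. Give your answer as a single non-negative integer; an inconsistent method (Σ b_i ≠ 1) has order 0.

b = (5/2, -3/2)
c = (0, -1)
Σ b_i: 5/2·1 + (-3/2)·1 = 1 ✓
b·c: (-3/2)·(-1) = 3/2 ≠ 1/2 ⇒ order 1.

1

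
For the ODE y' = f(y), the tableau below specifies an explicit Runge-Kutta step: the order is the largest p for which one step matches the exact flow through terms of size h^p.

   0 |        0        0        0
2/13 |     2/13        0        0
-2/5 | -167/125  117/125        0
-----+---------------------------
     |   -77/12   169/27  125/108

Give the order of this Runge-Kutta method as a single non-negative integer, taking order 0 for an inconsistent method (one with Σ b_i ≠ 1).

b = (-77/12, 169/27, 125/108)
c = (0, 2/13, -2/5)
Ac = (0, 0, 18/125)
Σ b_i: (-77/12)·1 + 169/27·1 + 125/108·1 = 1 ✓
b·c: 169/27·2/13 + 125/108·(-2/5) = 1/2 ✓
b·c²: 169/27·4/169 + 125/108·4/25 = 1/3 ✓
b·Ac: 125/108·18/125 = 1/6 ✓; 3 stages ⇒ order 3.

3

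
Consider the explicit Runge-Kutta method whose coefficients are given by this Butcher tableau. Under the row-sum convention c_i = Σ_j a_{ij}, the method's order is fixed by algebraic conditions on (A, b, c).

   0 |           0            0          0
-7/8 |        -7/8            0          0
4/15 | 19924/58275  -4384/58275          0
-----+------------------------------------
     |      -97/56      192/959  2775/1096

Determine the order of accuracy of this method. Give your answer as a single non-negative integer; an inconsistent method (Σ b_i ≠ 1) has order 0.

b = (-97/56, 192/959, 2775/1096)
c = (0, -7/8, 4/15)
Ac = (0, 0, 548/8325)
Σ b_i: (-97/56)·1 + 192/959·1 + 2775/1096·1 = 1 ✓
b·c: 192/959·(-7/8) + 2775/1096·4/15 = 1/2 ✓
b·c²: 192/959·49/64 + 2775/1096·16/225 = 1/3 ✓
b·Ac: 2775/1096·548/8325 = 1/6 ✓; 3 stages ⇒ order 3.

3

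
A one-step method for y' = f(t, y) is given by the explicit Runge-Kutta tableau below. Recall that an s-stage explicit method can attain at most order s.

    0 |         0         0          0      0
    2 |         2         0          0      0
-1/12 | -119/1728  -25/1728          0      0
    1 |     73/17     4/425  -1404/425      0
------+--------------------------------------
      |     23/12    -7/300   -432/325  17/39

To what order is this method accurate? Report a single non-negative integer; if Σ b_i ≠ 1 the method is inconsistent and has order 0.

b = (23/12, -7/300, -432/325, 17/39)
c = (0, 2, -1/12, 1)
Ac = (0, 0, -25/864, 5/17)
Σ b_i: 23/12·1 + (-7/300)·1 + (-432/325)·1 + 17/39·1 = 1 ✓
b·c: (-7/300)·2 + (-432/325)·(-1/12) + 17/39·1 = 1/2 ✓
b·c²: (-7/300)·4 + (-432/325)·1/144 + 17/39·1 = 1/3 ✓
b·Ac: (-432/325)·(-25/864) + 17/39·5/17 = 1/6 ✓
b·c³: (-7/300)·8 + (-432/325)·(-1/1728) + 17/39·1 = 1/4 ✓
b·(c∘Ac): (-432/325)·25/10368 + 17/39·5/17 = 1/8 ✓
b·Ac²: (-432/325)·(-25/432) + 17/39·1/68 = 1/12 ✓
b·A²c: 17/39·13/136 = 1/24 ✓; 4 stages ⇒ order 4.

4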